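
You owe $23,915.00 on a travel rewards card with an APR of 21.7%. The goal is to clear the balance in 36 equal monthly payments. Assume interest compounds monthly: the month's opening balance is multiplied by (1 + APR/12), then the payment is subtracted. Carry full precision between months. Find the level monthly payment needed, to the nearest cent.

$909.62

Monthly rate r = 21.7%/12 = 1.80833% = 0.0180833.
Level-payment amortization: P = B₀·r / (1 − (1+r)^(−n)) = 23915.00·0.0180833 / (1 − 1.01808^(−36)).
Denominator 1 − (1+r)^(−36) = 0.475433928.
P = 432.463 / 0.475433928 ≈ 909.62.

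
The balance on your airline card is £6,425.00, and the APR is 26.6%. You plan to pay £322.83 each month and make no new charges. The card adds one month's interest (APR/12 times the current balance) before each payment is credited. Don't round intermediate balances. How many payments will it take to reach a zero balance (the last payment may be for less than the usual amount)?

27 payments

Monthly rate r = 26.6%/12 = 2.21667% = 0.0221667.
Recurrence: B ← B·(1+r) − £322.83.
Month 1: interest £142.42; balance after payment £6,244.59.
Month 2: interest £138.42; balance after payment £6,060.18.
Closed form: n = −ln(1 − rB₀/P)/ln(1+r) = −ln(0.55884)/ln(1.02217) ≈ 26.541, so the balance reaches zero during payment 27.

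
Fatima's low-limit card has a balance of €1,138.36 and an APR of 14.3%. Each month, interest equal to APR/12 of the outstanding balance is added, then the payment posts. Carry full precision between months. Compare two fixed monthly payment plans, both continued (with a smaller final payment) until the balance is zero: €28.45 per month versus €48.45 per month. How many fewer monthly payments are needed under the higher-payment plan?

Monthly rate r = 14.3%/12 = 1.19167% = 0.0119167.
At €28.45/mo: n = ⌈−ln(1 − rB₀/P)/ln(1+r)⌉ = 55 payments (last €19.56); total interest = total paid − €1,138.36 = €417.50.
At €48.45/mo: 28 payments (last €35.40); total interest €205.19.
Payments saved = 55 − 28 = 27.

27 fewer payments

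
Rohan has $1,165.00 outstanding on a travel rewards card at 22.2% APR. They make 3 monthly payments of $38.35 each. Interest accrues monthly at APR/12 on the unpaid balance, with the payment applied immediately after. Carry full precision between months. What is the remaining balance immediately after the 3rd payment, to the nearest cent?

$1,113.67

Monthly rate r = 22.2%/12 = 1.85% = 0.0185.
Each month: B ← B·(1+r) − $38.35.
Month 1: interest $21.55; balance after payment $1,148.20.
Month 2: interest $21.24; balance after payment $1,131.09.
Month 3: interest $20.93; balance after payment $1,113.67.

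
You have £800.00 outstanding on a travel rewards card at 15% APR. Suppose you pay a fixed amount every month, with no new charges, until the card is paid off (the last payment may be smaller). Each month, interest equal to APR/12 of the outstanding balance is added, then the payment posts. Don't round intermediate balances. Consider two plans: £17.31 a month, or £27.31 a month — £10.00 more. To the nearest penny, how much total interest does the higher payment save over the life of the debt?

Monthly rate r = 15%/12 = 1.25% = 0.0125.
At £17.31/mo: n = ⌈−ln(1 − rB₀/P)/ln(1+r)⌉ = 70 payments (last £6.84); total interest = total paid − £800.00 = £401.23.
At £27.31/mo: 37 payments (last £19.29); total interest £202.45.
Interest saved = £401.23 − £202.45 = £198.78.

£198.78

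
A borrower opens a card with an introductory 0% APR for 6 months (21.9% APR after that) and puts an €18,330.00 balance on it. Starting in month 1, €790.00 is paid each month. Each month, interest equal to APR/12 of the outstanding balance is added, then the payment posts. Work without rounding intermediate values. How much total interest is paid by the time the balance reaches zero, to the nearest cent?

€2,870.13

Promo months 1–6 at r₀ = 0%/12 = 0; months 7+ at r₁ = 21.9%/12 = 0.01825.
After month 6 (no interest yet): B = €18,330.00 − 6·€790.00 = €13,590.00.
Then at r₁ with €790.00/mo: n₂ = −ln(1 − r₁·B/P)/ln(1+r₁) ≈ 20.83 → 21 more payments.
Total paid = 26·€790.00 + €660.13 = €21,200.13; interest = €21,200.13 − €18,330.00 = €2,870.13.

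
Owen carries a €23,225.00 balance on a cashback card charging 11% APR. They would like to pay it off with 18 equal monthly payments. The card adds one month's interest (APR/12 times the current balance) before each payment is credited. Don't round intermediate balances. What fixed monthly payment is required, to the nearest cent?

€1,405.54

Monthly rate r = 11%/12 = 0.916667% = 0.00916667.
Level-payment amortization: P = B₀·r / (1 − (1+r)^(−n)) = 23225.00·0.00916667 / (1 − 1.00917^(−18)).
Denominator 1 − (1+r)^(−18) = 0.151468729.
P = 212.896 / 0.151468729 ≈ 1405.54.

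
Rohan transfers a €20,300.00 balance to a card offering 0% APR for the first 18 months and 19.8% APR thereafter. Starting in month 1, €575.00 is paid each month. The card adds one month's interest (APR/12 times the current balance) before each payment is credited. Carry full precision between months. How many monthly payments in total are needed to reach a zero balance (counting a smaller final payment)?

39 payments

Promo months 1–18 at r₀ = 0%/12 = 0; months 19+ at r₁ = 19.8%/12 = 0.0165.
After month 18 (no interest yet): B = €20,300.00 − 18·€575.00 = €9,950.00.
Then at r₁ with €575.00/mo: n₂ = −ln(1 − r₁·B/P)/ln(1+r₁) ≈ 20.54 → 21 more payments.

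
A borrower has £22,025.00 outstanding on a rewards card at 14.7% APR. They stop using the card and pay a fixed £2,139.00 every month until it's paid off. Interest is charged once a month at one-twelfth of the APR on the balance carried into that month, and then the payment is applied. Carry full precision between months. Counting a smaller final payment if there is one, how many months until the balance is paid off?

Monthly rate r = 14.7%/12 = 1.225% = 0.01225.
Recurrence: B ← B·(1+r) − £2,139.00.
Month 1: interest £269.81; balance after payment £20,155.81.
Month 2: interest £246.91; balance after payment £18,263.71.
Closed form: n = −ln(1 − rB₀/P)/ln(1+r) = −ln(0.87386)/ln(1.01225) ≈ 11.074, so the balance reaches zero during payment 12.

12 months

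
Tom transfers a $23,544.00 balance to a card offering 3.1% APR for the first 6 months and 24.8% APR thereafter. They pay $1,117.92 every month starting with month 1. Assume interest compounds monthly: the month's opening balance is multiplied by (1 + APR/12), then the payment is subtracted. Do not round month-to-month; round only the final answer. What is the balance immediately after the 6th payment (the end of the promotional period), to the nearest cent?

$17,160.31

Promo months 1–6 at r₀ = 3.1%/12 = 0.00258333; months 7+ at r₁ = 24.8%/12 = 0.0206667.
After month 6: iterate B ← B·(1+r₀) − $1,117.92 for 6 months → $17,160.31.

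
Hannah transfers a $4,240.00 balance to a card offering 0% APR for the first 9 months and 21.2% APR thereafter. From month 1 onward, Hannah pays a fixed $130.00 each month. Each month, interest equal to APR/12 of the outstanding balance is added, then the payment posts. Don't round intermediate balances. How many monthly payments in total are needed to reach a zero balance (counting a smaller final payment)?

40 payments

Promo months 1–9 at r₀ = 0%/12 = 0; months 10+ at r₁ = 21.2%/12 = 0.0176667.
After month 9 (no interest yet): B = $4,240.00 − 9·$130.00 = $3,070.00.
Then at r₁ with $130.00/mo: n₂ = −ln(1 − r₁·B/P)/ln(1+r₁) ≈ 30.83 → 31 more payments.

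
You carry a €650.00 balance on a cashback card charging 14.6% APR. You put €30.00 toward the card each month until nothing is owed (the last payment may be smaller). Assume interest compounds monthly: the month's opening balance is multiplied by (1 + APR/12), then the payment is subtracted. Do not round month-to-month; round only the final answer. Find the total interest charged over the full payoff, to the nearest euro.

€109

Monthly rate r = 14.6%/12 = 1.21667% = 0.0121667.
Payoff takes n = ⌈−ln(1 − rB₀/P)/ln(1+r)⌉ = ⌈25.303⌉ = 26 payments; the last is €9.13.
Total paid = 25·€30.00 + €9.13 = €759.13.
Total interest = total paid − principal = €759.13 − €650.00 = €109.13.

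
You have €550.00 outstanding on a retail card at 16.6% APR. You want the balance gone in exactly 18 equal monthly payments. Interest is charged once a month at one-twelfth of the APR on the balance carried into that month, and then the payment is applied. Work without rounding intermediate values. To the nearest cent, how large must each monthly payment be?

Monthly rate r = 16.6%/12 = 1.38333% = 0.0138333.
Level-payment amortization: P = B₀·r / (1 − (1+r)^(−n)) = 550.00·0.0138333 / (1 − 1.01383^(−18)).
Denominator 1 − (1+r)^(−18) = 0.219088514.
P = 7.60833 / 0.219088514 ≈ 34.73.

€34.73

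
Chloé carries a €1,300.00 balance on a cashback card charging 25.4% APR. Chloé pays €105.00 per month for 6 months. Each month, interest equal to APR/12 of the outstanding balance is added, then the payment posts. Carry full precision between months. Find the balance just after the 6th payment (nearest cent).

Monthly rate r = 25.4%/12 = 2.11667% = 0.0211667.
Each month: B ← B·(1+r) − €105.00.
Month 1: interest €27.52; balance after payment €1,222.52.
Month 2: interest €25.88; balance after payment €1,143.39.
Month 3: interest €24.20; balance after payment €1,062.60.
Month 4: interest €22.49; balance after payment €980.09.
Month 5: interest €20.75; balance after payment €895.83.
Month 6: interest €18.96; balance after payment €809.79.

€809.79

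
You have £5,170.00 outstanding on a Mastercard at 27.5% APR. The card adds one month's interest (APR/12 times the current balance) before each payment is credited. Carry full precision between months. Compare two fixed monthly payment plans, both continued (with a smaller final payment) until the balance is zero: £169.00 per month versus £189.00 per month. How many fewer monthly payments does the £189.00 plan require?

Monthly rate r = 27.5%/12 = 2.29167% = 0.0229167.
At £169.00/mo: n = ⌈−ln(1 − rB₀/P)/ln(1+r)⌉ = 54 payments (last £49.91); total interest = total paid − £5,170.00 = £3,836.91.
At £189.00/mo: 44 payments (last £96.83); total interest £3,053.83.
Payments saved = 54 − 44 = 10.

10 fewer payments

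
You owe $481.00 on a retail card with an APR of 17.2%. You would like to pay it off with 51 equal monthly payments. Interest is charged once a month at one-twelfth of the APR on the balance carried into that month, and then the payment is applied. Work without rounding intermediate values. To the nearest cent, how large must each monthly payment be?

Monthly rate r = 17.2%/12 = 1.43333% = 0.0143333.
Level-payment amortization: P = B₀·r / (1 − (1+r)^(−n)) = 481.00·0.0143333 / (1 − 1.01433^(−51)).
Denominator 1 − (1+r)^(−51) = 0.516067911.
P = 6.89433 / 0.516067911 ≈ 13.36.

$13.36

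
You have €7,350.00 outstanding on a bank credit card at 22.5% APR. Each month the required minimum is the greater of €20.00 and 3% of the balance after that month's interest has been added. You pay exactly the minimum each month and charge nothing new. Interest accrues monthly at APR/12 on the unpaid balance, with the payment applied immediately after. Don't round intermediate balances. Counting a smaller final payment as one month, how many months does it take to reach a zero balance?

255 months

Monthly rate r = 22.5%/12 = 1.875% = 0.01875.
While 3% of the post-interest balance exceeds €20.00, each month B ← (B·(1+r))·(1 − 0.03), i.e. B shrinks by the factor (1+r)·0.97 = 0.98819.
This holds for months 1–204. Entering month 205 the balance is €650.90; 3% of the post-interest balance is now below €20.00, so the flat €20.00 minimum applies from here.
From month 205 a fixed €20.00 at rate r clears €650.90 in 51 more payments. Total: 204 + 51 = 255 months.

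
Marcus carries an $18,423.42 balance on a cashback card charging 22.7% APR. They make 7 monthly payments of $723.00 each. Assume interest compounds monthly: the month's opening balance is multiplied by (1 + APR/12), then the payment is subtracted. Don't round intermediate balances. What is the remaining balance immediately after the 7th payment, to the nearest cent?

$15,648.44

Monthly rate r = 22.7%/12 = 1.89167% = 0.0189167.
Each month: B ← B·(1+r) − $723.00.
Month 1: interest $348.51; balance after payment $18,048.93.
Month 2: interest $341.43; balance after payment $17,667.36.
Month 3: interest $334.21; balance after payment $17,278.56.
Month 4: interest $326.85; balance after payment $16,882.42.
Month 5: interest $319.36; balance after payment $16,478.77.
Month 6: interest $311.72; balance after payment $16,067.50.
Month 7: interest $303.94; balance after payment $15,648.44.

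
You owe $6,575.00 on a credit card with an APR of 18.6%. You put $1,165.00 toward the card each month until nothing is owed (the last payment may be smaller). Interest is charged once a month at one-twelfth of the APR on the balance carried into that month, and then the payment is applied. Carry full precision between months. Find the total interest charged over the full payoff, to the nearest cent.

$359.14

Monthly rate r = 18.6%/12 = 1.55% = 0.0155.
Payoff takes n = ⌈−ln(1 − rB₀/P)/ln(1+r)⌉ = ⌈5.952⌉ = 6 payments; the last is $1,109.14.
Total paid = 5·$1,165.00 + $1,109.14 = $6,934.14.
Total interest = total paid − principal = $6,934.14 − $6,575.00 = $359.14.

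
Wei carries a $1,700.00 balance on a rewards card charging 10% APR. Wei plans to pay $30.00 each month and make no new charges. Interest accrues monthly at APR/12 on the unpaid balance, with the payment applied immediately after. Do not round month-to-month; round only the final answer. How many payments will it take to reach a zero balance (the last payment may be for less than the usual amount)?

78 payments

Monthly rate r = 10%/12 = 0.833333% = 0.00833333.
Recurrence: B ← B·(1+r) − $30.00.
Month 1: interest $14.17; balance after payment $1,684.17.
Month 2: interest $14.03; balance after payment $1,668.20.
Closed form: n = −ln(1 − rB₀/P)/ln(1+r) = −ln(0.52778)/ln(1.00833) ≈ 77.009, so the balance reaches zero during payment 78.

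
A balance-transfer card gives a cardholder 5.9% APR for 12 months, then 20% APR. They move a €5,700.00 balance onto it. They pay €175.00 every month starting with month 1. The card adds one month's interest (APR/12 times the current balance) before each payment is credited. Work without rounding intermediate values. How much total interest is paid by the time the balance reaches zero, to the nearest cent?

€1,296.23

Promo months 1–12 at r₀ = 5.9%/12 = 0.00491667; months 13+ at r₁ = 20%/12 = 0.0166667.
After month 12: iterate B ← B·(1+r₀) − €175.00 for 12 months → €3,887.82.
Then at r₁ with €175.00/mo: n₂ = −ln(1 − r₁·B/P)/ln(1+r₁) ≈ 27.98 → 28 more payments.
Total paid = 39·€175.00 + €171.23 = €6,996.23; interest = €6,996.23 − €5,700.00 = €1,296.23.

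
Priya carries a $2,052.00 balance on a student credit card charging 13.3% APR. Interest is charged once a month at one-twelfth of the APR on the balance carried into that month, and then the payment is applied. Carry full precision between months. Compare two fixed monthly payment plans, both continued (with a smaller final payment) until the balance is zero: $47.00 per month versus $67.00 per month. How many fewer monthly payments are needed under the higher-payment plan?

Monthly rate r = 13.3%/12 = 1.10833% = 0.0110833.
At $47.00/mo: n = ⌈−ln(1 − rB₀/P)/ln(1+r)⌉ = 61 payments (last $0.43); total interest = total paid − $2,052.00 = $768.43.
At $67.00/mo: 38 payments (last $41.73); total interest $468.73.
Payments saved = 61 − 38 = 23.

23 fewer payments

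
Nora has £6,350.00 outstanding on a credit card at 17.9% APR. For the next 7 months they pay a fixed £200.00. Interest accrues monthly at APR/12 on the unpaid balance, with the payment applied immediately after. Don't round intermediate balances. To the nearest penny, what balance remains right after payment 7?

Monthly rate r = 17.9%/12 = 1.49167% = 0.0149167.
Each month: B ← B·(1+r) − £200.00.
Month 1: interest £94.72; balance after payment £6,244.72.
Month 2: interest £93.15; balance after payment £6,137.87.
Month 3: interest £91.56; balance after payment £6,029.43.
Month 4: interest £89.94; balance after payment £5,919.37.
Month 5: interest £88.30; balance after payment £5,807.66.
Month 6: interest £86.63; balance after payment £5,694.30.
Month 7: interest £84.94; balance after payment £5,579.23.

£5,579.23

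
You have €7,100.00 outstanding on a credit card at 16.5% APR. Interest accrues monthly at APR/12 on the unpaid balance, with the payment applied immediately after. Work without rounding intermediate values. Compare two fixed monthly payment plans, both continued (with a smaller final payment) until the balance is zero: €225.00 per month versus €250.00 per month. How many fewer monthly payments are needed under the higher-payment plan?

Monthly rate r = 16.5%/12 = 1.375% = 0.01375.
At €225.00/mo: n = ⌈−ln(1 − rB₀/P)/ln(1+r)⌉ = 42 payments (last €149.54); total interest = total paid − €7,100.00 = €2,274.54.
At €250.00/mo: 37 payments (last €64.19); total interest €1,964.19.
Payments saved = 42 − 37 = 5.

5 fewer payments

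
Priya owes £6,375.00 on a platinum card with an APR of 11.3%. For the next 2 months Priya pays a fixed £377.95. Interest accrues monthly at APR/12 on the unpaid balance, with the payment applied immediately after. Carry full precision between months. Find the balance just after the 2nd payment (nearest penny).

Monthly rate r = 11.3%/12 = 0.941667% = 0.00941667.
Each month: B ← B·(1+r) − £377.95.
Month 1: interest £60.03; balance after payment £6,057.08.
Month 2: interest £57.04; balance after payment £5,736.17.

£5,736.17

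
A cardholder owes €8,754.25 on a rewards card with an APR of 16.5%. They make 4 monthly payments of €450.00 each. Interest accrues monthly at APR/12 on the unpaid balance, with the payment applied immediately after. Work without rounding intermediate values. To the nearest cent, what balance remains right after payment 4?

€7,408.29

Monthly rate r = 16.5%/12 = 1.375% = 0.01375.
Each month: B ← B·(1+r) − €450.00.
Month 1: interest €120.37; balance after payment €8,424.62.
Month 2: interest €115.84; balance after payment €8,090.46.
Month 3: interest €111.24; balance after payment €7,751.70.
Month 4: interest €106.59; balance after payment €7,408.29.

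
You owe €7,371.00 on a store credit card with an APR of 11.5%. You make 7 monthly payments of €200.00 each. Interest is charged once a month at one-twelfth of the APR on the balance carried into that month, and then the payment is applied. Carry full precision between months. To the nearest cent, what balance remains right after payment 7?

€6,439.02

Monthly rate r = 11.5%/12 = 0.958333% = 0.00958333.
Each month: B ← B·(1+r) − €200.00.
Month 1: interest €70.64; balance after payment €7,241.64.
Month 2: interest €69.40; balance after payment €7,111.04.
Month 3: interest €68.15; balance after payment €6,979.19.
Month 4: interest €66.88; balance after payment €6,846.07.
Month 5: interest €65.61; balance after payment €6,711.68.
Month 6: interest €64.32; balance after payment €6,576.00.
Month 7: interest €63.02; balance after payment €6,439.02.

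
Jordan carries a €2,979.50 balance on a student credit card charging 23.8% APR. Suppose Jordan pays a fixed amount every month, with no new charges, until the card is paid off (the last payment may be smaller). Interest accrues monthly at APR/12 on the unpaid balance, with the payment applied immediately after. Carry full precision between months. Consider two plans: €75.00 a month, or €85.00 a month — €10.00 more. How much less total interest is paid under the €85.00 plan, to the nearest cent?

€779.56

Monthly rate r = 23.8%/12 = 1.98333% = 0.0198333.
At €75.00/mo: n = ⌈−ln(1 − rB₀/P)/ln(1+r)⌉ = 79 payments (last €72.19); total interest = total paid − €2,979.50 = €2,942.69.
At €85.00/mo: 61 payments (last €42.63); total interest €2,163.13.
Interest saved = €2,942.69 − €2,163.13 = €779.56.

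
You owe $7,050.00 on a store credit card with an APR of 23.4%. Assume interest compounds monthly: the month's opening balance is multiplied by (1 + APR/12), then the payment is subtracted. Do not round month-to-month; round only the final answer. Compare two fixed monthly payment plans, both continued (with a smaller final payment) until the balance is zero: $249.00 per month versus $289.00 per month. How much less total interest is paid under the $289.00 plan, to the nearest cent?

Monthly rate r = 23.4%/12 = 1.95% = 0.0195.
At $249.00/mo: n = ⌈−ln(1 − rB₀/P)/ln(1+r)⌉ = 42 payments (last $147.56); total interest = total paid − $7,050.00 = $3,306.56.
At $289.00/mo: 34 payments (last $125.94); total interest $2,612.94.
Interest saved = $3,306.56 − $2,612.94 = $693.62.

$693.62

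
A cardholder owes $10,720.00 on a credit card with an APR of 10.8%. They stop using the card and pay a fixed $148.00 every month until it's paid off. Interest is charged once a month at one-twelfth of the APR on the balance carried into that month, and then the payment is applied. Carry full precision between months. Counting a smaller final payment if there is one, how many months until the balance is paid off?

Monthly rate r = 10.8%/12 = 0.9% = 0.009.
Recurrence: B ← B·(1+r) − $148.00.
Month 1: interest $96.48; balance after payment $10,668.48.
Month 2: interest $96.02; balance after payment $10,616.50.
Closed form: n = −ln(1 − rB₀/P)/ln(1+r) = −ln(0.34811)/ln(1.009) ≈ 117.776, so the balance reaches zero during payment 118.

118 months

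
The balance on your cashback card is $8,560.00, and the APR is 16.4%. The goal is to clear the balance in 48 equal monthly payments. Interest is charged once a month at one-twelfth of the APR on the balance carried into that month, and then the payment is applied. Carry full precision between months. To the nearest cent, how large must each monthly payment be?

Monthly rate r = 16.4%/12 = 1.36667% = 0.0136667.
Level-payment amortization: P = B₀·r / (1 − (1+r)^(−n)) = 8560.00·0.0136667 / (1 − 1.01367^(−48)).
Denominator 1 − (1+r)^(−48) = 0.478766813.
P = 116.987 / 0.478766813 ≈ 244.35.

$244.35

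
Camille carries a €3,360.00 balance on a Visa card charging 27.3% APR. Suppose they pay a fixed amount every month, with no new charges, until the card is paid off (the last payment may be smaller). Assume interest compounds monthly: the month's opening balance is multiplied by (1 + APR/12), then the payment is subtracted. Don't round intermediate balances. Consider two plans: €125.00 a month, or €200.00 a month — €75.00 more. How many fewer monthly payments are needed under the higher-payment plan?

21 fewer payments

Monthly rate r = 27.3%/12 = 2.275% = 0.02275.
At €125.00/mo: n = ⌈−ln(1 − rB₀/P)/ln(1+r)⌉ = 43 payments (last €4.05); total interest = total paid − €3,360.00 = €1,894.05.
At €200.00/mo: 22 payments (last €82.29); total interest €922.29.
Payments saved = 43 − 22 = 21.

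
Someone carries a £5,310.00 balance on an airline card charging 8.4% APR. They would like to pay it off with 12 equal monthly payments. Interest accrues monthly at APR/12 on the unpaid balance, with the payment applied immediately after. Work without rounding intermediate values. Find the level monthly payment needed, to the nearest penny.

Monthly rate r = 8.4%/12 = 0.7% = 0.007.
Level-payment amortization: P = B₀·r / (1 − (1+r)^(−n)) = 5310.00·0.007 / (1 − 1.007^(−12)).
Denominator 1 − (1+r)^(−12) = 0.0802996466.
P = 37.17 / 0.0802996466 ≈ 462.89.

£462.89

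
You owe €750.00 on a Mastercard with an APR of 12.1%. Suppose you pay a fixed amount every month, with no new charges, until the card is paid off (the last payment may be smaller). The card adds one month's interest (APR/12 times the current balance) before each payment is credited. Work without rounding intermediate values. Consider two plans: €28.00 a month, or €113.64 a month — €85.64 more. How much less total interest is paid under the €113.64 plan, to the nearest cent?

€98.59

Monthly rate r = 12.1%/12 = 1.00833% = 0.0100833.
At €28.00/mo: n = ⌈−ln(1 − rB₀/P)/ln(1+r)⌉ = 32 payments (last €10.68); total interest = total paid − €750.00 = €128.68.
At €113.64/mo: 7 payments (last €98.25); total interest €30.09.
Interest saved = €128.68 − €30.09 = €98.59.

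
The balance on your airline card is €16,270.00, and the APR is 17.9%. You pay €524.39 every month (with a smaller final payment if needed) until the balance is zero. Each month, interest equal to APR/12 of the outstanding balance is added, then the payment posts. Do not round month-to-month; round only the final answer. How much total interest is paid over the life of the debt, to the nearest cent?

€5,738.01

Monthly rate r = 17.9%/12 = 1.49167% = 0.0149167.
Payoff takes n = ⌈−ln(1 − rB₀/P)/ln(1+r)⌉ = ⌈41.969⌉ = 42 payments; the last is €508.02.
Total paid = 41·€524.39 + €508.02 = €22,008.01.
Total interest = total paid − principal = €22,008.01 − €16,270.00 = €5,738.01.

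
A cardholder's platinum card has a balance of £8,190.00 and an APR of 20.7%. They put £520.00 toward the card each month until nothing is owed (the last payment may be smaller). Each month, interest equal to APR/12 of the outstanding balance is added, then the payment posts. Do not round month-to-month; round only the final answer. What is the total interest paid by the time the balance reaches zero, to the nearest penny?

£1,449.99

Monthly rate r = 20.7%/12 = 1.725% = 0.01725.
Payoff takes n = ⌈−ln(1 − rB₀/P)/ln(1+r)⌉ = ⌈18.536⌉ = 19 payments; the last is £279.99.
Total paid = 18·£520.00 + £279.99 = £9,639.99.
Total interest = total paid − principal = £9,639.99 − £8,190.00 = £1,449.99.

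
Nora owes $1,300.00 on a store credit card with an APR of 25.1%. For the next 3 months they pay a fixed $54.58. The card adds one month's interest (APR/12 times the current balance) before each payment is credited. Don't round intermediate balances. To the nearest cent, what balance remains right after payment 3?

Monthly rate r = 25.1%/12 = 2.09167% = 0.0209167.
Each month: B ← B·(1+r) − $54.58.
Month 1: interest $27.19; balance after payment $1,272.61.
Month 2: interest $26.62; balance after payment $1,244.65.
Month 3: interest $26.03; balance after payment $1,216.10.

$1,216.10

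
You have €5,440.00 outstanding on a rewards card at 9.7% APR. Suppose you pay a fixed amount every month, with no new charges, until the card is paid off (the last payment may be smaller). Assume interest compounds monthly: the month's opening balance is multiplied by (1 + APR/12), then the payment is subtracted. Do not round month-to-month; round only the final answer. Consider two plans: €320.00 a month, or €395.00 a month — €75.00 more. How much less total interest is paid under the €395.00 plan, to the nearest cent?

€84.93

Monthly rate r = 9.7%/12 = 0.808333% = 0.00808333.
At €320.00/mo: n = ⌈−ln(1 − rB₀/P)/ln(1+r)⌉ = 19 payments (last €115.90); total interest = total paid − €5,440.00 = €435.90.
At €395.00/mo: 15 payments (last €260.97); total interest €350.97.
Interest saved = €435.90 − €350.97 = €84.93.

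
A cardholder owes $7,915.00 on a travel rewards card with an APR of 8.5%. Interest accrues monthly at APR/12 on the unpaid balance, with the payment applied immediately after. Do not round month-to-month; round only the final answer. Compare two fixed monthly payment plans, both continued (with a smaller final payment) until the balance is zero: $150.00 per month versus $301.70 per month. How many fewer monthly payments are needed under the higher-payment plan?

Monthly rate r = 8.5%/12 = 0.708333% = 0.00708333.
At $150.00/mo: n = ⌈−ln(1 − rB₀/P)/ln(1+r)⌉ = 67 payments (last $46.35); total interest = total paid − $7,915.00 = $2,031.35.
At $301.70/mo: 30 payments (last $38.25); total interest $872.55.
Payments saved = 67 − 30 = 37.

37 fewer payments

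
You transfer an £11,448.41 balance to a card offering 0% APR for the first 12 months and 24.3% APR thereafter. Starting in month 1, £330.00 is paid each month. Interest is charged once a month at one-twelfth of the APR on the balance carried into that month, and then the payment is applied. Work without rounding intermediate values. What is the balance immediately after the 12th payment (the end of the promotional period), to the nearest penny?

£7,488.41

Promo months 1–12 at r₀ = 0%/12 = 0; months 13+ at r₁ = 24.3%/12 = 0.02025.
After month 12 (no interest yet): B = £11,448.41 − 12·£330.00 = £7,488.41.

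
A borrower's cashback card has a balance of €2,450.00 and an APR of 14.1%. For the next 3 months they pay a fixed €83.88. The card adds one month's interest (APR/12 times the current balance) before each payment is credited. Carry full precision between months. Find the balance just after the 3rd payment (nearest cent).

€2,282.77

Monthly rate r = 14.1%/12 = 1.175% = 0.01175.
Each month: B ← B·(1+r) − €83.88.
Month 1: interest €28.79; balance after payment €2,394.91.
Month 2: interest €28.14; balance after payment €2,339.17.
Month 3: interest €27.49; balance after payment €2,282.77.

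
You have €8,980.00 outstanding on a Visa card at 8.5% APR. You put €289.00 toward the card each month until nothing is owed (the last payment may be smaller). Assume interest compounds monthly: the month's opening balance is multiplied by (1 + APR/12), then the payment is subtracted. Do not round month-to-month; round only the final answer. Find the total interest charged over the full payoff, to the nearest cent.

Monthly rate r = 8.5%/12 = 0.708333% = 0.00708333.
Payoff takes n = ⌈−ln(1 − rB₀/P)/ln(1+r)⌉ = ⌈35.219⌉ = 36 payments; the last is €63.41.
Total paid = 35·€289.00 + €63.41 = €10,178.41.
Total interest = total paid − principal = €10,178.41 − €8,980.00 = €1,198.41.

€1,198.41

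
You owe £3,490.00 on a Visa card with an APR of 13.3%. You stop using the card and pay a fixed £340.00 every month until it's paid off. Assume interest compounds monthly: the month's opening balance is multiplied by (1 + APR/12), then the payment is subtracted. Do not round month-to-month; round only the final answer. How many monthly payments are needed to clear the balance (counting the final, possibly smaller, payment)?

Monthly rate r = 13.3%/12 = 1.10833% = 0.0110833.
Recurrence: B ← B·(1+r) − £340.00.
Month 1: interest £38.68; balance after payment £3,188.68.
Month 2: interest £35.34; balance after payment £2,884.02.
Closed form: n = −ln(1 − rB₀/P)/ln(1+r) = −ln(0.88623)/ln(1.01108) ≈ 10.957, so the balance reaches zero during payment 11.

11 months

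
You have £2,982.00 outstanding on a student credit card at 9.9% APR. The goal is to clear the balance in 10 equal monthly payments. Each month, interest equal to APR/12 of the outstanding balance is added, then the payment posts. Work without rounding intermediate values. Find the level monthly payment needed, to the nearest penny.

Monthly rate r = 9.9%/12 = 0.825% = 0.00825.
Level-payment amortization: P = B₀·r / (1 − (1+r)^(−n)) = 2982.00·0.00825 / (1 − 1.00825^(−10)).
Denominator 1 − (1+r)^(−10) = 0.0788768587.
P = 24.6015 / 0.0788768587 ≈ 311.90.

£311.90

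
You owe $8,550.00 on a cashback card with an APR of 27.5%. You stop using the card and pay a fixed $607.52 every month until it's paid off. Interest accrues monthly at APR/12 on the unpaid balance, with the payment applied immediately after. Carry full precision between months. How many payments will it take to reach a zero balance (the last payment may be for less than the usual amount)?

Monthly rate r = 27.5%/12 = 2.29167% = 0.0229167.
Recurrence: B ← B·(1+r) − $607.52.
Month 1: interest $195.94; balance after payment $8,138.42.
Month 2: interest $186.51; balance after payment $7,717.40.
Closed form: n = −ln(1 − rB₀/P)/ln(1+r) = −ln(0.67748)/ln(1.02292) ≈ 17.185, so the balance reaches zero during payment 18.

18 months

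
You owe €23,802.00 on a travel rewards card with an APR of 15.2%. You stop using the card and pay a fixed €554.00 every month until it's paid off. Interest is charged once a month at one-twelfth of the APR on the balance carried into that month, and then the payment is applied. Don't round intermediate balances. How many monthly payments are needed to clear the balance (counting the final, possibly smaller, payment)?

63 months

Monthly rate r = 15.2%/12 = 1.26667% = 0.0126667.
Recurrence: B ← B·(1+r) − €554.00.
Month 1: interest €301.49; balance after payment €23,549.49.
Month 2: interest €298.29; balance after payment €23,293.79.
Closed form: n = −ln(1 − rB₀/P)/ln(1+r) = −ln(0.45579)/ln(1.01267) ≈ 62.423, so the balance reaches zero during payment 63.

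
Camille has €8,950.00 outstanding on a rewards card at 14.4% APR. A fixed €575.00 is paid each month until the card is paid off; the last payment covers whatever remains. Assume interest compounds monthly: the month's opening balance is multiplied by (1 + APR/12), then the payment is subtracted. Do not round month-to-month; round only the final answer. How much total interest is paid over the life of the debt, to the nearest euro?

€1,017

Monthly rate r = 14.4%/12 = 1.2% = 0.012.
Payoff takes n = ⌈−ln(1 − rB₀/P)/ln(1+r)⌉ = ⌈17.333⌉ = 18 payments; the last is €192.18.
Total paid = 17·€575.00 + €192.18 = €9,967.18.
Total interest = total paid − principal = €9,967.18 − €8,950.00 = €1,017.18.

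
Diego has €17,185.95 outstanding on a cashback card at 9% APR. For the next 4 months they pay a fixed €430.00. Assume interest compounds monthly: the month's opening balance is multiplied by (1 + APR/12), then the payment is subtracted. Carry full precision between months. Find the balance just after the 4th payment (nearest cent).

€15,967.91

Monthly rate r = 9%/12 = 0.75% = 0.0075.
Each month: B ← B·(1+r) − €430.00.
Month 1: interest €128.89; balance after payment €16,884.84.
Month 2: interest €126.64; balance after payment €16,581.48.
Month 3: interest €124.36; balance after payment €16,275.84.
Month 4: interest €122.07; balance after payment €15,967.91.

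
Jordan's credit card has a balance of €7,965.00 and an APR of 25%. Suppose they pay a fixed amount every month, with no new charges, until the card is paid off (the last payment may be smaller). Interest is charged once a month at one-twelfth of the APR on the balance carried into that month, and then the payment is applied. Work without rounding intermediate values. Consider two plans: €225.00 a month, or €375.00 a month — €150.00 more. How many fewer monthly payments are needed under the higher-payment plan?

36 fewer payments

Monthly rate r = 25%/12 = 2.08333% = 0.0208333.
At €225.00/mo: n = ⌈−ln(1 − rB₀/P)/ln(1+r)⌉ = 65 payments (last €195.26); total interest = total paid − €7,965.00 = €6,630.26.
At €375.00/mo: 29 payments (last €127.31); total interest €2,662.31.
Payments saved = 65 − 29 = 36.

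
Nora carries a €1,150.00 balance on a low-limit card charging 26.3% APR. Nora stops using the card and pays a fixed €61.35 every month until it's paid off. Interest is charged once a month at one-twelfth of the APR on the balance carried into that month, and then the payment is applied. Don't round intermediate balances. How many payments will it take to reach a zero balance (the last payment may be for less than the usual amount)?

Monthly rate r = 26.3%/12 = 2.19167% = 0.0219167.
Recurrence: B ← B·(1+r) − €61.35.
Month 1: interest €25.20; balance after payment €1,113.85.
Month 2: interest €24.41; balance after payment €1,076.92.
Closed form: n = −ln(1 − rB₀/P)/ln(1+r) = −ln(0.58917)/ln(1.02192) ≈ 24.402, so the balance reaches zero during payment 25.

25 months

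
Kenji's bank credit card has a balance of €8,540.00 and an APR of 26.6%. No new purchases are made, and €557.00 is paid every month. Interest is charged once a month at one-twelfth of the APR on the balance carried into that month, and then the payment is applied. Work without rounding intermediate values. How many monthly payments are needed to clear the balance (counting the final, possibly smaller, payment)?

Monthly rate r = 26.6%/12 = 2.21667% = 0.0221667.
Recurrence: B ← B·(1+r) − €557.00.
Month 1: interest €189.30; balance after payment €8,172.30.
Month 2: interest €181.15; balance after payment €7,796.46.
Closed form: n = −ln(1 − rB₀/P)/ln(1+r) = −ln(0.66014)/ln(1.02217) ≈ 18.943, so the balance reaches zero during payment 19.

19 payments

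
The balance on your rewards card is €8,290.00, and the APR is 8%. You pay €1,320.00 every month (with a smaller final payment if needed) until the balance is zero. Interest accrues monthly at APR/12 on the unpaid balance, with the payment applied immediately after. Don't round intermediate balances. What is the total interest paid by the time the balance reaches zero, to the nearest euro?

€208

Monthly rate r = 8%/12 = 0.666667% = 0.00666667.
Payoff takes n = ⌈−ln(1 − rB₀/P)/ln(1+r)⌉ = ⌈6.437⌉ = 7 payments; the last is €577.82.
Total paid = 6·€1,320.00 + €577.82 = €8,497.82.
Total interest = total paid − principal = €8,497.82 − €8,290.00 = €207.82.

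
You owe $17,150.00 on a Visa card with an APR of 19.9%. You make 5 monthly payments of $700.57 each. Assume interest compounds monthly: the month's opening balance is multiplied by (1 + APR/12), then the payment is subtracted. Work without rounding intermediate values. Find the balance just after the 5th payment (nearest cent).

Monthly rate r = 19.9%/12 = 1.65833% = 0.0165833.
Each month: B ← B·(1+r) − $700.57.
Month 1: interest $284.40; balance after payment $16,733.83.
Month 2: interest $277.50; balance after payment $16,310.77.
Month 3: interest $270.49; balance after payment $15,880.68.
Month 4: interest $263.35; balance after payment $15,443.47.
Month 5: interest $256.10; balance after payment $14,999.00.

$14,999.00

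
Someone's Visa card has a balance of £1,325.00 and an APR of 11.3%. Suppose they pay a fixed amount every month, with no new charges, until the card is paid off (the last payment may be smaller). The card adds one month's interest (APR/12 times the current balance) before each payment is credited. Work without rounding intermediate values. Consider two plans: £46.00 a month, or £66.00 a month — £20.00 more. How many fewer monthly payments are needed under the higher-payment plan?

11 fewer payments

Monthly rate r = 11.3%/12 = 0.941667% = 0.00941667.
At £46.00/mo: n = ⌈−ln(1 − rB₀/P)/ln(1+r)⌉ = 34 payments (last £34.96); total interest = total paid − £1,325.00 = £227.96.
At £66.00/mo: 23 payments (last £23.64); total interest £150.64.
Payments saved = 34 − 23 = 11.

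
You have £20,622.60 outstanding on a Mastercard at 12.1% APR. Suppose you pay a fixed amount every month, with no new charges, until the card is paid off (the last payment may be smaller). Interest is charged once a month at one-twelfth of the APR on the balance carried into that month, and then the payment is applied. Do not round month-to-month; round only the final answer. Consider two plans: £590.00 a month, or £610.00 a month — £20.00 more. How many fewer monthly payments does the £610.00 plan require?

2 fewer payments

Monthly rate r = 12.1%/12 = 1.00833% = 0.0100833.
At £590.00/mo: n = ⌈−ln(1 − rB₀/P)/ln(1+r)⌉ = 44 payments (last £185.58); total interest = total paid − £20,622.60 = £4,932.98.
At £610.00/mo: 42 payments (last £336.54); total interest £4,723.94.
Payments saved = 44 − 42 = 2.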